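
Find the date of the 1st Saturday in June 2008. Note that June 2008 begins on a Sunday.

2008-06-07

June 2008 begins on a Sunday, so the first Saturday is June 7 (6 days later).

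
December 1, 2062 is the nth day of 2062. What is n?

335

Days in months before December: 31 + 28 + 31 + 30 + 31 + 30 + 31 + 31 + 30 + 31 + 30 = 334.
Plus 1 day into December → day 335.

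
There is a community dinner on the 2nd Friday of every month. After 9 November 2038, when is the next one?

12 November 2038

November 2038 starts on a Monday; its first Friday is the 5th, so the 2nd Friday is the 12th — 12 November 2038.
12 November 2038 is after 9 November 2038, so that is the next one.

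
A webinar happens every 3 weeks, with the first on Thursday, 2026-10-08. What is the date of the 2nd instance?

2026-10-29

The 2nd occurrence is 1 interval after the first: 1 × 21 = 21 days after 2026-10-08.
21 days later is 2026-10-29.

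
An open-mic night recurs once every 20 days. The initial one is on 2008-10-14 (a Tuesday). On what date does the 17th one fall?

The 17th occurrence is 16 intervals after the first: 16 × 20 = 320 days after 2008-10-14.
October has 31 days — 17 days to the end of October leaves 303.
November has 30 days (273 left).
December has 31 days (242 left).
January has 31 days (211 left).
February has 28 days (183 left).
March has 31 days (152 left).
April has 30 days (122 left).
May has 31 days (91 left).
June has 30 days (61 left).
July has 31 days (30 left).
30 days into August → 2009-08-30.

2009-08-30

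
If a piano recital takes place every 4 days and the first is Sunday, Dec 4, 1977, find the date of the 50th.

Jun 18, 1978

The 50th occurrence is 49 intervals after the first: 49 × 4 = 196 days after Dec 4, 1977.
Dec has 31 days — 27 days to the end of Dec leaves 169.
Jan has 31 days (138 left).
Feb has 28 days (110 left).
Mar has 31 days (79 left).
Apr has 30 days (49 left).
May has 31 days (18 left).
18 days into Jun → Jun 18, 1978.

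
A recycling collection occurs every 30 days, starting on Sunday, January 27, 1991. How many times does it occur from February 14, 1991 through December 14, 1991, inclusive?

10

Occurrences land 30·i days after January 27, 1991 for i = 0, 1, 2, …
February 14, 1991 is 18 days after the start; 18 ÷ 30 = 0 remainder 18; since the remainder is 18, round up to i = 1. First occurrence in the window: #2 on February 26, 1991 (1×30 = 30 days in).
December 14, 1991 is 321 days after the start; 321 ÷ 30 = 10 remainder 21. Last occurrence in the window: #11 on November 23, 1991.
Occurrences #2 through #11: 10 in total.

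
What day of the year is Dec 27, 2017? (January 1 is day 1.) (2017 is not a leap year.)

Days in months before Dec: 31 + 28 + 31 + 30 + 31 + 30 + 31 + 31 + 30 + 31 + 30 = 334.
Plus 27 days into Dec → day 361.

361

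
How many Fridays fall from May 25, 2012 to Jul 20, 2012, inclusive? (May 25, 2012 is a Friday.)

9

May 25, 2012 is a Friday; the first Friday on or after it is May 25, 2012.
From May 25, 2012 to Jul 20, 2012: 6 + 30 + 20 = 56 days (rest of May, Jun, Jul).
56 ÷ 7 = 8 full weeks with remainder 0, so 8 more Fridays after the first → 9.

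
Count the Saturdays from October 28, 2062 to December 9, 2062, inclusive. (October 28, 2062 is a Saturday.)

October 28, 2062 is a Saturday; the first Saturday on or after it is October 28, 2062.
From October 28, 2062 to December 9, 2062: 3 + 30 + 9 = 42 days (rest of October, November, December).
42 ÷ 7 = 6 full weeks with remainder 0, so 6 more Saturdays after the first → 7.

7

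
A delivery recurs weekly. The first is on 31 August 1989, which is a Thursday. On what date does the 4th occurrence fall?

The 4th occurrence is 3 intervals after the first: 3 × 7 = 21 days after 31 August 1989.
August has 31 days — 0 days to the end of August leaves 21.
21 days into September → 21 September 1989.

21 September 1989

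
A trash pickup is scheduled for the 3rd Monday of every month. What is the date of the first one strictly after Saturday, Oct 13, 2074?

Oct 15, 2074

Oct 2074 starts on a Monday; its first Monday is the 1st, so the 3rd Monday is the 15th — Oct 15, 2074.
Oct 15, 2074 is after Oct 13, 2074, so that is the next one.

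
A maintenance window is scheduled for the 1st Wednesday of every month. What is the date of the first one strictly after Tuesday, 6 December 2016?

December 2016 starts on a Thursday, so its 1st Wednesday is 7 December 2016 (6 days in).
7 December 2016 is after 6 December 2016, so that is the next one.

7 December 2016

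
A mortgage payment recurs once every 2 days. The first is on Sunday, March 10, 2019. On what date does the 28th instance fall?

May 3, 2019

The 28th occurrence is 27 intervals after the first: 27 × 2 = 54 days after March 10, 2019.
March has 31 days — 21 days to the end of March leaves 33.
April has 30 days (3 left).
3 days into May → May 3, 2019.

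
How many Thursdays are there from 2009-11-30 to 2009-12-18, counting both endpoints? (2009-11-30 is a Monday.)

3

2009-11-30 is a Monday; the first Thursday on or after it is 2009-12-03 (3 days later).
From 2009-12-03 to 2009-12-18 is 18 − 3 = 15 days.
15 ÷ 7 = 2 full weeks with remainder 1, so 2 more Thursdays after the first → 3.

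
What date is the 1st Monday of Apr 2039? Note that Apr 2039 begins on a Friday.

Apr 2039 begins on a Friday, so the first Monday is Apr 4 (3 days later).

Apr 4, 2039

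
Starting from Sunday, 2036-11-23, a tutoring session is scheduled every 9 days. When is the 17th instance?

The 17th occurrence is 16 intervals after the first: 16 × 9 = 144 days after 2036-11-23.
November has 30 days — 7 days to the end of November leaves 137.
December has 31 days (106 left).
January has 31 days (75 left).
February has 28 days (47 left).
March has 31 days (16 left).
16 days into April → 2037-04-16.

2037-04-16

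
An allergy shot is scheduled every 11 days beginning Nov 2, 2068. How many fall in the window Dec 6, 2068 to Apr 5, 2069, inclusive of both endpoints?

11

Occurrences land 11·i days after Nov 2, 2068 for i = 0, 1, 2, …
Dec 6, 2068 is 34 days after the start; 34 ÷ 11 = 3 remainder 1; since the remainder is 1, round up to i = 4. First occurrence in the window: #5 on Dec 16, 2068 (4×11 = 44 days in).
Apr 5, 2069 is 154 days after the start; 154 ÷ 11 = 14 remainder 0. Last occurrence in the window: #15 on Apr 5, 2069.
Occurrences #5 through #15: 11 in total.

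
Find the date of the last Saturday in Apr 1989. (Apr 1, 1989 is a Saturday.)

Apr 1989 begins on a Saturday, so the first Saturday is Apr 1.
Apr 1989 has 30 days. Adding weeks: 1, 8, 15, 22, 29 — the last one ≤ 30 is the 29th.

Apr 29, 1989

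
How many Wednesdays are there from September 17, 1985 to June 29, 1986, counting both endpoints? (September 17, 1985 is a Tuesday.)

41

September 17, 1985 is a Tuesday; the first Wednesday on or after it is September 18, 1985 (1 day later).
From September 18, 1985 to June 29, 1986: 12 + 31 + 30 + 31 + 31 + 28 + 31 + 30 + 31 + 29 = 284 days (rest of September, October, November, December, January, February, March, April, May, June).
284 ÷ 7 = 40 full weeks with remainder 4, so 40 more Wednesdays after the first → 41.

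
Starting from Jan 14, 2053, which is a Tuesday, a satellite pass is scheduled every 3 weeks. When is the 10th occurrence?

The 10th occurrence is 9 intervals after the first: 9 × 21 = 189 days after Jan 14, 2053.
Jan has 31 days — 17 days to the end of Jan leaves 172.
Feb has 28 days (144 left).
Mar has 31 days (113 left).
Apr has 30 days (83 left).
May has 31 days (52 left).
Jun has 30 days (22 left).
22 days into Jul → Jul 22, 2053.

Jul 22, 2053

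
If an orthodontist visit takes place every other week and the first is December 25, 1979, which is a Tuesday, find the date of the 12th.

The 12th occurrence is 11 intervals after the first: 11 × 14 = 154 days after December 25, 1979.
December has 31 days — 6 days to the end of December leaves 148.
January has 31 days (117 left).
February has 29 days (88 left).
March has 31 days (57 left).
April has 30 days (27 left).
27 days into May → May 27, 1980.

May 27, 1980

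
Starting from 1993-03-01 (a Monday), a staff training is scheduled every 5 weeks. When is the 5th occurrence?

The 5th occurrence is 4 intervals after the first: 4 × 35 = 140 days after 1993-03-01.
March has 31 days — 30 days to the end of March leaves 110.
April has 30 days (80 left).
May has 31 days (49 left).
June has 30 days (19 left).
19 days into July → 1993-07-19.

1993-07-19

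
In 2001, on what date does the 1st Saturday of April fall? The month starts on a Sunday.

April 2001 begins on a Sunday, so the first Saturday is April 7 (6 days later).

2001-04-07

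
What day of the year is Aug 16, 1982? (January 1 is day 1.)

Days in months before Aug: 31 + 28 + 31 + 30 + 31 + 30 + 31 = 212.
Plus 16 days into Aug → day 228.

228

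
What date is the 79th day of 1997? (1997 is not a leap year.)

March 20, 1997

January has 31 days (79 − 31 = 48 remain).
February has 28 days (48 − 28 = 20 remain).
20 into March → March 20.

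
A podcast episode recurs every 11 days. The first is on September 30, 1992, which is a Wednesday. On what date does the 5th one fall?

The 5th occurrence is 4 intervals after the first: 4 × 11 = 44 days after September 30, 1992.
September has 30 days — 0 days to the end of September leaves 44.
October has 31 days (13 left).
13 days into November → November 13, 1992.

November 13, 1992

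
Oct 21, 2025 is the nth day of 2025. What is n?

Days in months before Oct: 31 + 28 + 31 + 30 + 31 + 30 + 31 + 31 + 30 = 273.
Plus 21 days into Oct → day 294.

294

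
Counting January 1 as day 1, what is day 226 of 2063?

January has 31 days (226 − 31 = 195 remain).
February has 28 days (195 − 28 = 167 remain).
March has 31 days (167 − 31 = 136 remain).
April has 30 days (136 − 30 = 106 remain).
May has 31 days (106 − 31 = 75 remain).
June has 30 days (75 − 30 = 45 remain).
July has 31 days (45 − 31 = 14 remain).
14 into August → August 14.

August 14, 2063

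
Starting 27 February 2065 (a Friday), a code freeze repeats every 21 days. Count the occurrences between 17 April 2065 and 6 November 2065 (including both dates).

Occurrences land 21·i days after 27 February 2065 for i = 0, 1, 2, …
17 April 2065 is 49 days after the start; 49 ÷ 21 = 2 remainder 7; since the remainder is 7, round up to i = 3. First occurrence in the window: #4 on 1 May 2065 (3×21 = 63 days in).
6 November 2065 is 252 days after the start; 252 ÷ 21 = 12 remainder 0. Last occurrence in the window: #13 on 6 November 2065.
Occurrences #4 through #13: 10 in total.

10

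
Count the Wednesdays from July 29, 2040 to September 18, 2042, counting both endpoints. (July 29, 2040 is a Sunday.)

112

July 29, 2040 is a Sunday; the first Wednesday on or after it is August 1, 2040 (3 days later).
From August 1, 2040 to September 18, 2042: 152 + 365 + 261 = 778 days (rest of 2040, 2041, to September 18, 2042 in 2042).
778 ÷ 7 = 111 full weeks with remainder 1, so 111 more Wednesdays after the first → 112.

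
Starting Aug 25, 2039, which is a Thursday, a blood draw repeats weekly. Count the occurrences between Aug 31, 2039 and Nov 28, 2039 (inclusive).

13

Occurrences land 7·i days after Aug 25, 2039 for i = 0, 1, 2, …
Aug 31, 2039 is 6 days after the start; 6 ÷ 7 = 0 remainder 6; since the remainder is 6, round up to i = 1. First occurrence in the window: #2 on Sep 1, 2039 (1×7 = 7 days in).
Nov 28, 2039 is 95 days after the start; 95 ÷ 7 = 13 remainder 4. Last occurrence in the window: #14 on Nov 24, 2039.
Occurrences #2 through #14: 13 in total.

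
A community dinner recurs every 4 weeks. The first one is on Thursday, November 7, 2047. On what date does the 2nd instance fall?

The 2nd occurrence is 1 interval after the first: 1 × 28 = 28 days after November 7, 2047.
November has 30 days — 23 days to the end of November leaves 5.
5 days into December → December 5, 2047.

December 5, 2047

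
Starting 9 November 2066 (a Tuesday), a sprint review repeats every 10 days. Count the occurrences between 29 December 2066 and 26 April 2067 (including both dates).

Occurrences land 10·i days after 9 November 2066 for i = 0, 1, 2, …
29 December 2066 is 50 days after the start; 50 ÷ 10 = 5 remainder 0. First occurrence in the window: #6 on 29 December 2066 (5×10 = 50 days in).
26 April 2067 is 168 days after the start; 168 ÷ 10 = 16 remainder 8. Last occurrence in the window: #17 on 18 April 2067.
Occurrences #6 through #17: 12 in total.

12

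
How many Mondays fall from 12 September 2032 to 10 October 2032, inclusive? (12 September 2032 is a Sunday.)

4

12 September 2032 is a Sunday; the first Monday on or after it is 13 September 2032 (1 day later).
From 13 September 2032 to 10 October 2032: 17 + 10 = 27 days (rest of September, October).
27 ÷ 7 = 3 full weeks with remainder 6, so 3 more Mondays after the first → 4.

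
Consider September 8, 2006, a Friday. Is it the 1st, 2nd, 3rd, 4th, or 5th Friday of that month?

Day 8 falls in week ⌈8/7⌉ of the month.
Days 1–7 hold the 1st Friday, 8–14 the 2nd, 15–21 the 3rd, 22–28 the 4th, 29–31 the 5th.
8 is in the range for the 2nd.

2nd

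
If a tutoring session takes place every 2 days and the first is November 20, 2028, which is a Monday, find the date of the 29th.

The 29th occurrence is 28 intervals after the first: 28 × 2 = 56 days after November 20, 2028.
November has 30 days — 10 days to the end of November leaves 46.
December has 31 days (15 left).
15 days into January → January 15, 2029.

January 15, 2029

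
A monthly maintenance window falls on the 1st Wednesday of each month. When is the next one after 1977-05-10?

May 1977 starts on a Sunday, so its 1st Wednesday is 1977-05-04 (3 days in).
That is not after 1977-05-10, so look at June 1977.
June 1977 starts on a Wednesday, so its 1st Wednesday is 1977-06-01.

1977-06-01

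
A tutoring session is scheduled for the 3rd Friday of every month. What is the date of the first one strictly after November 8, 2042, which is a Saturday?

November 21, 2042

November 2042 starts on a Saturday; its first Friday is the 7th, so the 3rd Friday is the 21st — November 21, 2042.
November 21, 2042 is after November 8, 2042, so that is the next one.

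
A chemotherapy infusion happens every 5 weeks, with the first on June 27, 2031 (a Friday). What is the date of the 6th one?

December 19, 2031

The 6th occurrence is 5 intervals after the first: 5 × 35 = 175 days after June 27, 2031.
June has 30 days — 3 days to the end of June leaves 172.
July has 31 days (141 left).
August has 31 days (110 left).
September has 30 days (80 left).
October has 31 days (49 left).
November has 30 days (19 left).
19 days into December → December 19, 2031.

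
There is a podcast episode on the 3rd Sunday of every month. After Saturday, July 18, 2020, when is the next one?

July 2020 starts on a Wednesday; its first Sunday is the 5th, so the 3rd Sunday is the 19th — July 19, 2020.
July 19, 2020 is after July 18, 2020, so that is the next one.

July 19, 2020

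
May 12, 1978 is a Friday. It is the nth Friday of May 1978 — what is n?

Day 12 falls in week ⌈12/7⌉ of the month.
Days 1–7 hold the 1st Friday, 8–14 the 2nd, 15–21 the 3rd, 22–28 the 4th, 29–31 the 5th.
12 is in the range for the 2nd.

2nd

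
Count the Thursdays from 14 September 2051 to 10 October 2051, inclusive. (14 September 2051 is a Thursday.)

4

14 September 2051 is a Thursday; the first Thursday on or after it is 14 September 2051.
From 14 September 2051 to 10 October 2051: 16 + 10 = 26 days (rest of September, October).
26 ÷ 7 = 3 full weeks with remainder 5, so 3 more Thursdays after the first → 4.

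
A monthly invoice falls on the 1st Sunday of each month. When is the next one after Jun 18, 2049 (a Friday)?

Jun 2049 starts on a Tuesday, so its 1st Sunday is Jun 6, 2049 (5 days in).
That is not after Jun 18, 2049, so look at Jul 2049.
Jul 2049 starts on a Thursday, so its 1st Sunday is Jul 4, 2049 (3 days in).

Jul 4, 2049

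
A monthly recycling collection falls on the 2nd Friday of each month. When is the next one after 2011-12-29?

December 2011 starts on a Thursday; its first Friday is the 2nd, so the 2nd Friday is the 9th — 2011-12-09.
That is not after 2011-12-29, so look at January 2012.
January 2012 starts on a Sunday; its first Friday is the 6th, so the 2nd Friday is the 13th — 2012-01-13.

2012-01-13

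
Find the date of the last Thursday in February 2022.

24 February 2022

February 2022 begins on a Tuesday, so the first Thursday is February 3 (2 days later).
February 2022 has 28 days. Adding weeks: 3, 10, 17, 24 — the last one ≤ 28 is the 24th.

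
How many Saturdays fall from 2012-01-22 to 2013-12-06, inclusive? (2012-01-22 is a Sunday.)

97

2012-01-22 is a Sunday; the first Saturday on or after it is 2012-01-28 (6 days later).
From 2012-01-28 to 2013-12-06: 338 + 340 = 678 days (rest of 2012, to 2013-12-06 in 2013).
678 ÷ 7 = 96 full weeks with remainder 6, so 96 more Saturdays after the first → 97.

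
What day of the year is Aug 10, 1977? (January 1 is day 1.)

222

Days in months before Aug: 31 + 28 + 31 + 30 + 31 + 30 + 31 = 212.
Plus 10 days into Aug → day 222.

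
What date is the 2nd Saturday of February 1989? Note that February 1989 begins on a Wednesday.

11 February 1989

February 1989 begins on a Wednesday, so the first Saturday is February 4 (3 days later).
The 2nd Saturday is 1 weeks later: 4 + 7 = 11.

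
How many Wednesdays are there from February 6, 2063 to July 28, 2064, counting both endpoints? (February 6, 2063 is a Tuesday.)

February 6, 2063 is a Tuesday; the first Wednesday on or after it is February 7, 2063 (1 day later).
From February 7, 2063 to July 28, 2064: 327 + 210 = 537 days (rest of 2063, to July 28, 2064 in 2064).
537 ÷ 7 = 76 full weeks with remainder 5, so 76 more Wednesdays after the first → 77.

77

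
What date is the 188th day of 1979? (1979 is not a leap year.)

January has 31 days (188 − 31 = 157 remain).
February has 28 days (157 − 28 = 129 remain).
March has 31 days (129 − 31 = 98 remain).
April has 30 days (98 − 30 = 68 remain).
May has 31 days (68 − 31 = 37 remain).
June has 30 days (37 − 30 = 7 remain).
7 into July → July 7.

1979-07-07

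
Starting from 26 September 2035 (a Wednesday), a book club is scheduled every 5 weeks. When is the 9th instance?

2 July 2036

The 9th occurrence is 8 intervals after the first: 8 × 35 = 280 days after 26 September 2035.
September has 30 days — 4 days to the end of September leaves 276.
October has 31 days (245 left).
November has 30 days (215 left).
December has 31 days (184 left).
January has 31 days (153 left).
February has 29 days (124 left).
March has 31 days (93 left).
April has 30 days (63 left).
May has 31 days (32 left).
June has 30 days (2 left).
2 days into July → 2 July 2036.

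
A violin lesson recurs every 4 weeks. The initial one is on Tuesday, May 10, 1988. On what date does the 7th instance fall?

October 25, 1988

The 7th occurrence is 6 intervals after the first: 6 × 28 = 168 days after May 10, 1988.
May has 31 days — 21 days to the end of May leaves 147.
June has 30 days (117 left).
July has 31 days (86 left).
August has 31 days (55 left).
September has 30 days (25 left).
25 days into October → October 25, 1988.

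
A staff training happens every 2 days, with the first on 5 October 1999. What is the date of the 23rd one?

18 November 1999

The 23rd occurrence is 22 intervals after the first: 22 × 2 = 44 days after 5 October 1999.
October has 31 days — 26 days to the end of October leaves 18.
18 days into November → 18 November 1999.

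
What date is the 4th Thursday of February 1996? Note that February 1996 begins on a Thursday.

22 February 1996

February 1996 begins on a Thursday, so the first Thursday is February 1.
The 4th Thursday is 3 weeks later: 1 + 21 = 22.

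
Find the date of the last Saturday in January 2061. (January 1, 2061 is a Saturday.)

29 January 2061

January 2061 begins on a Saturday, so the first Saturday is January 1.
January 2061 has 31 days. Adding weeks: 1, 8, 15, 22, 29 — the last one ≤ 31 is the 29th.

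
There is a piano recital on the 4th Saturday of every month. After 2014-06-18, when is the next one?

2014-06-28

June 2014 starts on a Sunday; its first Saturday is the 7th, so the 4th Saturday is the 28th — 2014-06-28.
2014-06-28 is after 2014-06-18, so that is the next one.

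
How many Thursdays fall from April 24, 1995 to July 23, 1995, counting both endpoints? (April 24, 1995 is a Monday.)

April 24, 1995 is a Monday; the first Thursday on or after it is April 27, 1995 (3 days later).
From April 27, 1995 to July 23, 1995: 3 + 31 + 30 + 23 = 87 days (rest of April, May, June, July).
87 ÷ 7 = 12 full weeks with remainder 3, so 12 more Thursdays after the first → 13.

13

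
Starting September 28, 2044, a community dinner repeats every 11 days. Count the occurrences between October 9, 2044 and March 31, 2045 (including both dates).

Occurrences land 11·i days after September 28, 2044 for i = 0, 1, 2, …
October 9, 2044 is 11 days after the start; 11 ÷ 11 = 1 remainder 0. First occurrence in the window: #2 on October 9, 2044 (1×11 = 11 days in).
March 31, 2045 is 184 days after the start; 184 ÷ 11 = 16 remainder 8. Last occurrence in the window: #17 on March 23, 2045.
Occurrences #2 through #17: 16 in total.

16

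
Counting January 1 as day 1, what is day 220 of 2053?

2053-08-08

January has 31 days (220 − 31 = 189 remain).
February has 28 days (189 − 28 = 161 remain).
March has 31 days (161 − 31 = 130 remain).
April has 30 days (130 − 30 = 100 remain).
May has 31 days (100 − 31 = 69 remain).
June has 30 days (69 − 30 = 39 remain).
July has 31 days (39 − 31 = 8 remain).
8 into August → August 8.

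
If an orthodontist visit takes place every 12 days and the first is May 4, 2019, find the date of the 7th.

The 7th occurrence is 6 intervals after the first: 6 × 12 = 72 days after May 4, 2019.
May has 31 days — 27 days to the end of May leaves 45.
June has 30 days (15 left).
15 days into July → July 15, 2019.

July 15, 2019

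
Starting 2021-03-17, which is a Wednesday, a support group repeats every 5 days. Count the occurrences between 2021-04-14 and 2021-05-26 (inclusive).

9

Occurrences land 5·i days after 2021-03-17 for i = 0, 1, 2, …
2021-04-14 is 28 days after the start; 28 ÷ 5 = 5 remainder 3; since the remainder is 3, round up to i = 6. First occurrence in the window: #7 on 2021-04-16 (6×5 = 30 days in).
2021-05-26 is 70 days after the start; 70 ÷ 5 = 14 remainder 0. Last occurrence in the window: #15 on 2021-05-26.
Occurrences #7 through #15: 9 in total.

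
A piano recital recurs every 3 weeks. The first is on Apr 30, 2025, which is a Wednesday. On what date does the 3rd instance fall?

The 3rd occurrence is 2 intervals after the first: 2 × 21 = 42 days after Apr 30, 2025.
Apr has 30 days — 0 days to the end of Apr leaves 42.
May has 31 days (11 left).
11 days into Jun → Jun 11, 2025.

Jun 11, 2025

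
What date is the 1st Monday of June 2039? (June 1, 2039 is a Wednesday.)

June 6, 2039

June 2039 begins on a Wednesday, so the first Monday is June 6 (5 days later).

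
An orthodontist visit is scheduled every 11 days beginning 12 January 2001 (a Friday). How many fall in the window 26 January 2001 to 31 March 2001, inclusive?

6

Occurrences land 11·i days after 12 January 2001 for i = 0, 1, 2, …
26 January 2001 is 14 days after the start; 14 ÷ 11 = 1 remainder 3; since the remainder is 3, round up to i = 2. First occurrence in the window: #3 on 3 February 2001 (2×11 = 22 days in).
31 March 2001 is 78 days after the start; 78 ÷ 11 = 7 remainder 1. Last occurrence in the window: #8 on 30 March 2001.
Occurrences #3 through #8: 6 in total.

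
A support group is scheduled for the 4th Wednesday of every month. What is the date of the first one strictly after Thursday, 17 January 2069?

23 January 2069

January 2069 starts on a Tuesday; its first Wednesday is the 2nd, so the 4th Wednesday is the 23rd — 23 January 2069.
23 January 2069 is after 17 January 2069, so that is the next one.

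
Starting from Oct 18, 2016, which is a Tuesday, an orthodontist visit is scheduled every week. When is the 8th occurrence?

Dec 6, 2016

The 8th occurrence is 7 intervals after the first: 7 × 7 = 49 days after Oct 18, 2016.
Oct has 31 days — 13 days to the end of Oct leaves 36.
Nov has 30 days (6 left).
6 days into Dec → Dec 6, 2016.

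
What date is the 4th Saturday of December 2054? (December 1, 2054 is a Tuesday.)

December 26, 2054

December 2054 begins on a Tuesday, so the first Saturday is December 5 (4 days later).
The 4th Saturday is 3 weeks later: 5 + 21 = 26.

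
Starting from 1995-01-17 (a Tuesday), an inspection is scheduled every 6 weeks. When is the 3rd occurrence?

1995-04-11

The 3rd occurrence is 2 intervals after the first: 2 × 42 = 84 days after 1995-01-17.
January has 31 days — 14 days to the end of January leaves 70.
February has 28 days (42 left).
March has 31 days (11 left).
11 days into April → 1995-04-11.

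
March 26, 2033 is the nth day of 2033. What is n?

Days in months before March: 31 + 28 = 59.
Plus 26 days into March → day 85.

85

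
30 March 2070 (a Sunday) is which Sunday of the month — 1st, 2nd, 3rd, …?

Day 30 falls in week ⌈30/7⌉ of the month.
Days 1–7 hold the 1st Sunday, 8–14 the 2nd, 15–21 the 3rd, 22–28 the 4th, 29–31 the 5th.
30 is in the range for the 5th.

5th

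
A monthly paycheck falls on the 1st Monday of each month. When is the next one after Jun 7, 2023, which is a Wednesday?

Jun 2023 starts on a Thursday, so its 1st Monday is Jun 5, 2023 (4 days in).
That is not after Jun 7, 2023, so look at Jul 2023.
Jul 2023 starts on a Saturday, so its 1st Monday is Jul 3, 2023 (2 days in).

Jul 3, 2023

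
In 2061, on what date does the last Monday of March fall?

28 March 2061

March 2061 begins on a Tuesday, so the first Monday is March 7 (6 days later).
March 2061 has 31 days. Adding weeks: 7, 14, 21, 28 — the last one ≤ 31 is the 28th.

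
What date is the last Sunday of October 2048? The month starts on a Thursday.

25 October 2048

October 2048 begins on a Thursday, so the first Sunday is October 4 (3 days later).
October 2048 has 31 days. Adding weeks: 4, 11, 18, 25 — the last one ≤ 31 is the 25th.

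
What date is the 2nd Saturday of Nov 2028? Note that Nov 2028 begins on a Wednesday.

Nov 2028 begins on a Wednesday, so the first Saturday is Nov 4 (3 days later).
The 2nd Saturday is 1 weeks later: 4 + 7 = 11.

Nov 11, 2028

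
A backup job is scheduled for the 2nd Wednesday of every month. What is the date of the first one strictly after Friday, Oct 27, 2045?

Oct 2045 starts on a Sunday; its first Wednesday is the 4th, so the 2nd Wednesday is the 11th — Oct 11, 2045.
That is not after Oct 27, 2045, so look at Nov 2045.
Nov 2045 starts on a Wednesday; its first Wednesday is the 1st, so the 2nd Wednesday is the 8th — Nov 8, 2045.

Nov 8, 2045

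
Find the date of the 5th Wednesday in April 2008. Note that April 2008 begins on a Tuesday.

April 30, 2008

April 2008 begins on a Tuesday, so the first Wednesday is April 2 (1 day later).
The 5th Wednesday is 4 weeks later: 2 + 28 = 30.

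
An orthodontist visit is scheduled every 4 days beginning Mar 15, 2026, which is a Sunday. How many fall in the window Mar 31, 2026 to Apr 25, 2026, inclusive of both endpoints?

Occurrences land 4·i days after Mar 15, 2026 for i = 0, 1, 2, …
Mar 31, 2026 is 16 days after the start; 16 ÷ 4 = 4 remainder 0. First occurrence in the window: #5 on Mar 31, 2026 (4×4 = 16 days in).
Apr 25, 2026 is 41 days after the start; 41 ÷ 4 = 10 remainder 1. Last occurrence in the window: #11 on Apr 24, 2026.
Occurrences #5 through #11: 7 in total.

7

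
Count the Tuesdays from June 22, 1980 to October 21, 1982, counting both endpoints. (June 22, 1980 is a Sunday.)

122

June 22, 1980 is a Sunday; the first Tuesday on or after it is June 24, 1980 (2 days later).
From June 24, 1980 to October 21, 1982: 190 + 365 + 294 = 849 days (rest of 1980, 1981, to October 21, 1982 in 1982).
849 ÷ 7 = 121 full weeks with remainder 2, so 121 more Tuesdays after the first → 122.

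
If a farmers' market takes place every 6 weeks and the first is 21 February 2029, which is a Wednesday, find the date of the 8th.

The 8th occurrence is 7 intervals after the first: 7 × 42 = 294 days after 21 February 2029.
February has 28 days — 7 days to the end of February leaves 287.
March has 31 days (256 left).
April has 30 days (226 left).
May has 31 days (195 left).
June has 30 days (165 left).
July has 31 days (134 left).
August has 31 days (103 left).
September has 30 days (73 left).
October has 31 days (42 left).
November has 30 days (12 left).
12 days into December → 12 December 2029.

12 December 2029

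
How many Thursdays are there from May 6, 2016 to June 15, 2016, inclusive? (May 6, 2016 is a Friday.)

5

May 6, 2016 is a Friday; the first Thursday on or after it is May 12, 2016 (6 days later).
From May 12, 2016 to June 15, 2016: 19 + 15 = 34 days (rest of May, June).
34 ÷ 7 = 4 full weeks with remainder 6, so 4 more Thursdays after the first → 5.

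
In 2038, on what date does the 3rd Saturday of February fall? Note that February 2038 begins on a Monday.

2038-02-20

February 2038 begins on a Monday, so the first Saturday is February 6 (5 days later).
The 3rd Saturday is 2 weeks later: 6 + 14 = 20.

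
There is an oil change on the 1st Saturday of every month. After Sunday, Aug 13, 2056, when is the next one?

Aug 2056 starts on a Tuesday, so its 1st Saturday is Aug 5, 2056 (4 days in).
That is not after Aug 13, 2056, so look at Sep 2056.
Sep 2056 starts on a Friday, so its 1st Saturday is Sep 2, 2056 (1 day in).

Sep 2, 2056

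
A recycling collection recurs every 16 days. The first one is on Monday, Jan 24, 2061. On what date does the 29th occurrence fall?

Apr 17, 2062

The 29th occurrence is 28 intervals after the first: 28 × 16 = 448 days after Jan 24, 2061.
Jan has 31 days — 7 days to the end of Jan leaves 441.
From end of Jan to end of 2061 is 334 days (107 left).
Jan has 31 days (76 left).
Feb has 28 days (48 left).
Mar has 31 days (17 left).
17 days into Apr → Apr 17, 2062.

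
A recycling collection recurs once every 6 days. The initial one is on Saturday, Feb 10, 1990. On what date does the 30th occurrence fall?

Aug 3, 1990

The 30th occurrence is 29 intervals after the first: 29 × 6 = 174 days after Feb 10, 1990.
Feb has 28 days — 18 days to the end of Feb leaves 156.
Mar has 31 days (125 left).
Apr has 30 days (95 left).
May has 31 days (64 left).
Jun has 30 days (34 left).
Jul has 31 days (3 left).
3 days into Aug → Aug 3, 1990.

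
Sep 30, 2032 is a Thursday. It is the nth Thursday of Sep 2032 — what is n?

Day 30 falls in week ⌈30/7⌉ of the month.
Days 1–7 hold the 1st Thursday, 8–14 the 2nd, 15–21 the 3rd, 22–28 the 4th, 29–31 the 5th.
30 is in the range for the 5th.

5th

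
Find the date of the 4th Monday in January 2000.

The first Monday of January 2000 is January 3.
The 4th Monday is 3 weeks later: 3 + 21 = 24.

January 24, 2000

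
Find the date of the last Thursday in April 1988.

April 1988 begins on a Friday, so the first Thursday is April 7 (6 days later).
April 1988 has 30 days. Adding weeks: 7, 14, 21, 28 — the last one ≤ 30 is the 28th.

April 28, 1988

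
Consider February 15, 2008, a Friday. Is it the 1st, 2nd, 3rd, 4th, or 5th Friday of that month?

3rd

Day 15 falls in week ⌈15/7⌉ of the month.
Days 1–7 hold the 1st Friday, 8–14 the 2nd, 15–21 the 3rd, 22–28 the 4th, 29–31 the 5th.
15 is in the range for the 3rd.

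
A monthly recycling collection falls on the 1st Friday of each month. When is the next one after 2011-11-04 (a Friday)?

2011-12-02

November 2011 starts on a Tuesday, so its 1st Friday is 2011-11-04 (3 days in).
That is not after 2011-11-04, so look at December 2011.
December 2011 starts on a Thursday, so its 1st Friday is 2011-12-02 (1 day in).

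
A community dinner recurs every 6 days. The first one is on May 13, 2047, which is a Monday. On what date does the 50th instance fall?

The 50th occurrence is 49 intervals after the first: 49 × 6 = 294 days after May 13, 2047.
May has 31 days — 18 days to the end of May leaves 276.
June has 30 days (246 left).
July has 31 days (215 left).
August has 31 days (184 left).
September has 30 days (154 left).
October has 31 days (123 left).
November has 30 days (93 left).
December has 31 days (62 left).
January has 31 days (31 left).
February has 29 days (2 left).
2 days into March → March 2, 2048.

March 2, 2048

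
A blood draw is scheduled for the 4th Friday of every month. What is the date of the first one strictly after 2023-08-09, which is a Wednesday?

2023-08-25

August 2023 starts on a Tuesday; its first Friday is the 4th, so the 4th Friday is the 25th — 2023-08-25.
2023-08-25 is after 2023-08-09, so that is the next one.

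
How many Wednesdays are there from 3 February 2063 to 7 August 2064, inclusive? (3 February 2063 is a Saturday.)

3 February 2063 is a Saturday; the first Wednesday on or after it is 7 February 2063 (4 days later).
From 7 February 2063 to 7 August 2064: 327 + 220 = 547 days (rest of 2063, to 7 August 2064 in 2064).
547 ÷ 7 = 78 full weeks with remainder 1, so 78 more Wednesdays after the first → 79.

79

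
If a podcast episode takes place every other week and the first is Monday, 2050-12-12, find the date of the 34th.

2052-03-18

The 34th occurrence is 33 intervals after the first: 33 × 14 = 462 days after 2050-12-12.
December has 31 days — 19 days to the end of December leaves 443.
2051 has 365 days (78 left).
January has 31 days (47 left).
February has 29 days (18 left).
18 days into March → 2052-03-18.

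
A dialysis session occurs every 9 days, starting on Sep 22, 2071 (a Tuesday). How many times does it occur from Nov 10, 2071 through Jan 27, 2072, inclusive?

9

Occurrences land 9·i days after Sep 22, 2071 for i = 0, 1, 2, …
Nov 10, 2071 is 49 days after the start; 49 ÷ 9 = 5 remainder 4; since the remainder is 4, round up to i = 6. First occurrence in the window: #7 on Nov 15, 2071 (6×9 = 54 days in).
Jan 27, 2072 is 127 days after the start; 127 ÷ 9 = 14 remainder 1. Last occurrence in the window: #15 on Jan 26, 2072.
Occurrences #7 through #15: 9 in total.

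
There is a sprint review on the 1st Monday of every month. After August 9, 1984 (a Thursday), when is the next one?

August 1984 starts on a Wednesday, so its 1st Monday is August 6, 1984 (5 days in).
That is not after August 9, 1984, so look at September 1984.
September 1984 starts on a Saturday, so its 1st Monday is September 3, 1984 (2 days in).

September 3, 1984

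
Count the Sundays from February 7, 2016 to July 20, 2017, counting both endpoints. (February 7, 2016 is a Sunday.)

76

February 7, 2016 is a Sunday; the first Sunday on or after it is February 7, 2016.
From February 7, 2016 to July 20, 2017: 328 + 201 = 529 days (rest of 2016, to July 20, 2017 in 2017).
529 ÷ 7 = 75 full weeks with remainder 4, so 75 more Sundays after the first → 76.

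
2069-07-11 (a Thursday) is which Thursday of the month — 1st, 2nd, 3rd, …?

2nd

Day 11 falls in week ⌈11/7⌉ of the month.
Days 1–7 hold the 1st Thursday, 8–14 the 2nd, 15–21 the 3rd, 22–28 the 4th, 29–31 the 5th.
11 is in the range for the 2nd.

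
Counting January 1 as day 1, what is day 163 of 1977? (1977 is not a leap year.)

June 12, 1977

January has 31 days (163 − 31 = 132 remain).
February has 28 days (132 − 28 = 104 remain).
March has 31 days (104 − 31 = 73 remain).
April has 30 days (73 − 30 = 43 remain).
May has 31 days (43 − 31 = 12 remain).
12 into June → June 12.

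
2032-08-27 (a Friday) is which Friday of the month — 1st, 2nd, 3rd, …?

4th

Day 27 falls in week ⌈27/7⌉ of the month.
Days 1–7 hold the 1st Friday, 8–14 the 2nd, 15–21 the 3rd, 22–28 the 4th, 29–31 the 5th.
27 is in the range for the 4th.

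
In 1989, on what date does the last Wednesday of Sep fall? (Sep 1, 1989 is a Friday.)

Sep 1989 begins on a Friday, so the first Wednesday is Sep 6 (5 days later).
Sep 1989 has 30 days. Adding weeks: 6, 13, 20, 27 — the last one ≤ 30 is the 27th.

Sep 27, 1989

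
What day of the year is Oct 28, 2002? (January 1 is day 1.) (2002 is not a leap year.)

Days in months before Oct: 31 + 28 + 31 + 30 + 31 + 30 + 31 + 31 + 30 = 273.
Plus 28 days into Oct → day 301.

301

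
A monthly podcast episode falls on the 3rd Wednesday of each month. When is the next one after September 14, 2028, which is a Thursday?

September 2028 starts on a Friday; its first Wednesday is the 6th, so the 3rd Wednesday is the 20th — September 20, 2028.
September 20, 2028 is after September 14, 2028, so that is the next one.

September 20, 2028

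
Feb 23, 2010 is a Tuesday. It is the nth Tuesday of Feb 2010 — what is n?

4th

Day 23 falls in week ⌈23/7⌉ of the month.
Days 1–7 hold the 1st Tuesday, 8–14 the 2nd, 15–21 the 3rd, 22–28 the 4th, 29–31 the 5th.
23 is in the range for the 4th.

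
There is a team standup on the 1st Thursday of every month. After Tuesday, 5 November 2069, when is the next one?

November 2069 starts on a Friday, so its 1st Thursday is 7 November 2069 (6 days in).
7 November 2069 is after 5 November 2069, so that is the next one.

7 November 2069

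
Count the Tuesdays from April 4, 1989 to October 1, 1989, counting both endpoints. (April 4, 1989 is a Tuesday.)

April 4, 1989 is a Tuesday; the first Tuesday on or after it is April 4, 1989.
From April 4, 1989 to October 1, 1989: 26 + 31 + 30 + 31 + 31 + 30 + 1 = 180 days (rest of April, May, June, July, August, September, October).
180 ÷ 7 = 25 full weeks with remainder 5, so 25 more Tuesdays after the first → 26.

26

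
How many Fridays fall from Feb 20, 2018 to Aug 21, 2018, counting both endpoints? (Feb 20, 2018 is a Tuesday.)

26

Feb 20, 2018 is a Tuesday; the first Friday on or after it is Feb 23, 2018 (3 days later).
From Feb 23, 2018 to Aug 21, 2018: 5 + 31 + 30 + 31 + 30 + 31 + 21 = 179 days (rest of Feb, Mar, Apr, May, Jun, Jul, Aug).
179 ÷ 7 = 25 full weeks with remainder 4, so 25 more Fridays after the first → 26.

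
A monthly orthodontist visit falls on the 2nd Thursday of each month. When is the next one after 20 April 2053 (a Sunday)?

8 May 2053

April 2053 starts on a Tuesday; its first Thursday is the 3rd, so the 2nd Thursday is the 10th — 10 April 2053.
That is not after 20 April 2053, so look at May 2053.
May 2053 starts on a Thursday; its first Thursday is the 1st, so the 2nd Thursday is the 8th — 8 May 2053.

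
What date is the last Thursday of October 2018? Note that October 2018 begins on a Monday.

25 October 2018

October 2018 begins on a Monday, so the first Thursday is October 4 (3 days later).
October 2018 has 31 days. Adding weeks: 4, 11, 18, 25 — the last one ≤ 31 is the 25th.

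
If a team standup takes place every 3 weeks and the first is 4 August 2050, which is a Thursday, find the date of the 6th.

The 6th occurrence is 5 intervals after the first: 5 × 21 = 105 days after 4 August 2050.
August has 31 days — 27 days to the end of August leaves 78.
September has 30 days (48 left).
October has 31 days (17 left).
17 days into November → 17 November 2050.

17 November 2050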